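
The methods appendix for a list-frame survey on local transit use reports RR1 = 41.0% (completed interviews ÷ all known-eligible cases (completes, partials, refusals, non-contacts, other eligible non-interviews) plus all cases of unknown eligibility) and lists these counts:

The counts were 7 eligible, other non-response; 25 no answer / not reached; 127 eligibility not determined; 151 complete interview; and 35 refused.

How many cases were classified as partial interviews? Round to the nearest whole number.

RR1 = 151 / D = 0.410
D = 151 / 0.410 = 368.3
Rest of base = 345
partial interviews = 368.3 − 345 ≈ 23

23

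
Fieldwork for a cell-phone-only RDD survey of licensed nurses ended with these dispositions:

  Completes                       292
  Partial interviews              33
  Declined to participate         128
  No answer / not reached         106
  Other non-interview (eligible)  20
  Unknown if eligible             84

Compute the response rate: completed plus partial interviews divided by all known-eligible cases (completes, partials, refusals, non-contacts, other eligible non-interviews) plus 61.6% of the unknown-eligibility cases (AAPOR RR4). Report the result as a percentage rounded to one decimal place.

Num → 292 + 33 = 325
Eligible (known) → 292 + 33 + 128 + 106 + 20 = 579
e × U → 0.6160 × 84 = 51.74
Denominator → 579 + 51.74 = 630.74
RR4 = 325 / 630.74 = 0.5153

51.5%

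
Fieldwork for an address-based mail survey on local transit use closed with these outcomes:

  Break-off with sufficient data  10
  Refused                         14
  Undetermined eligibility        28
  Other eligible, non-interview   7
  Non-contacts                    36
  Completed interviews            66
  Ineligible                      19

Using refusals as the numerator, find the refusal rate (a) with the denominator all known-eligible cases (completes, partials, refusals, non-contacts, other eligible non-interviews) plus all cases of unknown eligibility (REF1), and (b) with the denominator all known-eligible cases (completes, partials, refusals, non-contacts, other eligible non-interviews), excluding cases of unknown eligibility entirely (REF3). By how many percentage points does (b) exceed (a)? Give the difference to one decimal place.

Num = 14
Denom = 66 + 10 + 14 + 36 + 7 + 28 = 161
REF1 = 14 / 161 = 0.0870
Denom = 66 + 10 + 14 + 36 + 7 = 133
REF3 = 14 / 133 = 0.1053
Difference = 10.53 − 8.70 = 1.83 percentage points

1.8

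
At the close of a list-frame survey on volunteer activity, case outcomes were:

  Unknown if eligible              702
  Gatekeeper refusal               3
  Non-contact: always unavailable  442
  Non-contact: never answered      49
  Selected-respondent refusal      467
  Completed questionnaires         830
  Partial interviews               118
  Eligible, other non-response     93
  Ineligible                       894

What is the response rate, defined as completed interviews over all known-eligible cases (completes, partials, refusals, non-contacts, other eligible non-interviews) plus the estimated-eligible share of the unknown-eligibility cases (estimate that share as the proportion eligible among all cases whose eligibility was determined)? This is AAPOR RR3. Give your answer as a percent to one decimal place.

Declined to participate = 3 + 467 = 470
No contact after all attempts = 49 + 442 = 491
Numerator = 830
Eligible (known) = 830 + 118 + 470 + 491 + 93 = 2002
e = 2002 / (2002 + 894) = 2002 / 2896 = 0.6913
e × U = 0.6913 × 702 = 485.29
Denom = 2002 + 485.29 = 2487.29
RR3 = 830 / 2487.29 = 0.3337

33.4%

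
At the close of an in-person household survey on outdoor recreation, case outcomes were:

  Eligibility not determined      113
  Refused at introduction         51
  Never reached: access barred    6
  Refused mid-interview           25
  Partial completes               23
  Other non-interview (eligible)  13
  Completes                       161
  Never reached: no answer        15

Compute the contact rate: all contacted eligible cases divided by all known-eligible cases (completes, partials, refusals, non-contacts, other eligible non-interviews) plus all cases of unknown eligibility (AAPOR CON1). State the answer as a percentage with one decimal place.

67.1%

Refusals = 51 + 25 = 76
Non-contacts = 15 + 6 = 21
Num: 161 + 23 + 76 + 13 = 273
Denom: 161 + 23 + 76 + 21 + 13 + 113 = 407
CON1 = 273 / 407 = 0.6708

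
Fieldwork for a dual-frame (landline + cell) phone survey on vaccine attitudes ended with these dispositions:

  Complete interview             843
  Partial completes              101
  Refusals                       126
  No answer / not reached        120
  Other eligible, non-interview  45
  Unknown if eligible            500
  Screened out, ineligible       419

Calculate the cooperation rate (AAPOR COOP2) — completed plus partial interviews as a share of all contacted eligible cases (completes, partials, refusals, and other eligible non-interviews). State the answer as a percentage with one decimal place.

Top: 843 + 101 = 944
Base: 843 + 101 + 126 + 45 = 1115
COOP2 = 944 / 1115 = 0.8466

84.7%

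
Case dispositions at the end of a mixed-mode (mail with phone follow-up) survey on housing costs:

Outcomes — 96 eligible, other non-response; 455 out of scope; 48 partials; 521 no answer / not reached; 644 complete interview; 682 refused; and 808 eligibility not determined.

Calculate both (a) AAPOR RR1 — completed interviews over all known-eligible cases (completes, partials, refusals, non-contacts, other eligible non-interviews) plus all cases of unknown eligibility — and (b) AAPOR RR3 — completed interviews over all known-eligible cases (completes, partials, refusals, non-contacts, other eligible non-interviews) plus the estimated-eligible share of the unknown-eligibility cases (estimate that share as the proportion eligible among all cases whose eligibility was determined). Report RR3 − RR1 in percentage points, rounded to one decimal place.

1.3

Top = 644
Denominator = 644 + 48 + 682 + 521 + 96 + 808 = 2799
RR1 = 644 / 2799 = 0.2301
Known eligible = 644 + 48 + 682 + 521 + 96 = 1991
e = 1991 / (1991 + 455) = 1991 / 2446 = 0.8140
Eligible share of unknowns = 0.8140 × 808 = 657.71
Denominator = 1991 + 657.71 = 2648.71
RR3 = 644 / 2648.71 = 0.2431
Difference = 24.31 − 23.01 = 1.30 percentage points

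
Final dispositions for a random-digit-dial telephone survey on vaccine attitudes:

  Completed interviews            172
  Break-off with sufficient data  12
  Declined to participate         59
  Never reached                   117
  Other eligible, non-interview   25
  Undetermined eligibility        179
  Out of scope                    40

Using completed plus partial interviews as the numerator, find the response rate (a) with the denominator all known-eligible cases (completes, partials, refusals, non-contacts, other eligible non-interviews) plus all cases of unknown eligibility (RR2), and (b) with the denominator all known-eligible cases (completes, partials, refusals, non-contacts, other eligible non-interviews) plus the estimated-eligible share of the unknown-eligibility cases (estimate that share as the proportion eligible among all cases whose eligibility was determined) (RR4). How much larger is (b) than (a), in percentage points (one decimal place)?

1.0

Top: 172 + 12 = 184
Denominator: 172 + 12 + 59 + 117 + 25 + 179 = 564
RR2 = 184 / 564 = 0.3262
Eligible (known): 172 + 12 + 59 + 117 + 25 = 385
e = 385 / (385 + 40) = 385 / 425 = 0.9059
Eligible share of unknowns: 0.9059 × 179 = 162.16
Denominator: 385 + 162.16 = 547.16
RR4 = 184 / 547.16 = 0.3363
Difference = 33.63 − 32.62 = 1.01 percentage points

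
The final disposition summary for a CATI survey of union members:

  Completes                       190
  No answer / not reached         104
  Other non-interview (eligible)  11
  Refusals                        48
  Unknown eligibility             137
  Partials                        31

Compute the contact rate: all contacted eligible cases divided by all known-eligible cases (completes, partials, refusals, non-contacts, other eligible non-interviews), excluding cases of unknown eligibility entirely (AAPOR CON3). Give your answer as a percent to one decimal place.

72.9%

Numerator → 190 + 31 + 48 + 11 = 280
Denom → 190 + 31 + 48 + 104 + 11 = 384
CON3 = 280 / 384 = 0.7292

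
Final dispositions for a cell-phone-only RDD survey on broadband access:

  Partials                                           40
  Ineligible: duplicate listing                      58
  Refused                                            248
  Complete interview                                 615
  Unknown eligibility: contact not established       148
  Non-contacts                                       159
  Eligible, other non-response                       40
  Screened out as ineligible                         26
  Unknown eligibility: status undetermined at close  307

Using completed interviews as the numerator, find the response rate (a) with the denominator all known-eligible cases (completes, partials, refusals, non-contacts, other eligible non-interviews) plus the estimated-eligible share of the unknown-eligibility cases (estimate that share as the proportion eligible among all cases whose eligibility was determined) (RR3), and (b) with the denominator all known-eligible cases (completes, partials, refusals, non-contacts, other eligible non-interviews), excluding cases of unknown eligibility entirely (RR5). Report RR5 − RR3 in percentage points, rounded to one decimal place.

Unknown eligibility = 148 + 307 = 455
Ineligible = 26 + 58 = 84
Top: 615
Eligible (known): 615 + 40 + 248 + 159 + 40 = 1102
e = 1102 / (1102 + 84) = 1102 / 1186 = 0.9292
e × U: 0.9292 × 455 = 422.79
Base: 1102 + 422.79 = 1524.79
RR3 = 615 / 1524.79 = 0.4033
Base: 615 + 40 + 248 + 159 + 40 = 1102
RR5 = 615 / 1102 = 0.5581
Difference = 55.81 − 40.33 = 15.48 percentage points

15.5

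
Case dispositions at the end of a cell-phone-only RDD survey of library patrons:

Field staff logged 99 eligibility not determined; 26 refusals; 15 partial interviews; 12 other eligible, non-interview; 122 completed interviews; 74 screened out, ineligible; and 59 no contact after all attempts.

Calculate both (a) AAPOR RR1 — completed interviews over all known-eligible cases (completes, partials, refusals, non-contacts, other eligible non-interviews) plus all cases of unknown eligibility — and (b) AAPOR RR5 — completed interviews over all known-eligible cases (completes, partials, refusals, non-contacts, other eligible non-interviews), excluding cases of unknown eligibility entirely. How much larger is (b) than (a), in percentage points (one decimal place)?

15.5

Num = 122
Base = 122 + 15 + 26 + 59 + 12 + 99 = 333
RR1 = 122 / 333 = 0.3664
Base = 122 + 15 + 26 + 59 + 12 = 234
RR5 = 122 / 234 = 0.5214
Difference = 52.14 − 36.64 = 15.50 percentage points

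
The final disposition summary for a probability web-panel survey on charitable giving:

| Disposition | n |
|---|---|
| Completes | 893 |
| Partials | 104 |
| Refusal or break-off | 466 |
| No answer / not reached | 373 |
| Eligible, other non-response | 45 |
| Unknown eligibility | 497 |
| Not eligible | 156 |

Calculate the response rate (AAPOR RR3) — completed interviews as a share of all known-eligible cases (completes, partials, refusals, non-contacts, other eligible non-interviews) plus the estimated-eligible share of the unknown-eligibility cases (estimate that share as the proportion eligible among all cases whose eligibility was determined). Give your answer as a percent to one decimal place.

Top → 893
Eligible (known) → 893 + 104 + 466 + 373 + 45 = 1881
e = 1881 / (1881 + 156) = 1881 / 2037 = 0.9234
e × U → 0.9234 × 497 = 458.93
Denominator → 1881 + 458.93 = 2339.93
RR3 = 893 / 2339.93 = 0.3816

38.2%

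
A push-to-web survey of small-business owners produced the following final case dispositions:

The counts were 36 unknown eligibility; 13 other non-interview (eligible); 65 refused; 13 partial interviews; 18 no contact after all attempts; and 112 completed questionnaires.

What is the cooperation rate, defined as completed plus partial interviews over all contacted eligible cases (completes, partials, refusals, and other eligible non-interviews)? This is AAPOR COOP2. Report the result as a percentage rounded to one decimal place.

Numerator = 112 + 13 = 125
Denominator = 112 + 13 + 65 + 13 = 203
COOP2 = 125 / 203 = 0.6158

61.6%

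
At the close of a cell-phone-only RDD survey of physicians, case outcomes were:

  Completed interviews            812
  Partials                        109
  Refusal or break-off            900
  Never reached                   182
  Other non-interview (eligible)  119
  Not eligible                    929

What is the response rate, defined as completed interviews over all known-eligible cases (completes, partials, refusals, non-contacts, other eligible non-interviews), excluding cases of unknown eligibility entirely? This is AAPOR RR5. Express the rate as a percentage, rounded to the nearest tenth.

38.3%

Numerator = 812
Denom = 812 + 109 + 900 + 182 + 119 = 2122
RR5 = 812 / 2122 = 0.3827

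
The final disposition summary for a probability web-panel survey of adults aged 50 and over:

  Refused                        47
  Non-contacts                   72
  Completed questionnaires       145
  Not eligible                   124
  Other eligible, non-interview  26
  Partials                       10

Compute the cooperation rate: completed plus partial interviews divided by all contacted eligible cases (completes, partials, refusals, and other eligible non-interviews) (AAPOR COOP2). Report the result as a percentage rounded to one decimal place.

68.0%

Num = 145 + 10 = 155
Denom = 145 + 10 + 47 + 26 = 228
COOP2 = 155 / 228 = 0.6798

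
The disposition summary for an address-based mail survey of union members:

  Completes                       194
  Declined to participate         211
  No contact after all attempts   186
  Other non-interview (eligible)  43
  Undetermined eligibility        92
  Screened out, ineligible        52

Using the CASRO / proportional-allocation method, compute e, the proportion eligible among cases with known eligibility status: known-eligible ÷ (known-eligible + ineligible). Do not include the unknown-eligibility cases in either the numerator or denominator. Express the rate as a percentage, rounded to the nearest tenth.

Determined eligible: 194 + 211 + 186 + 43 = 634
e = 634 / (634 + 52) = 634 / 686 = 0.9242

92.4%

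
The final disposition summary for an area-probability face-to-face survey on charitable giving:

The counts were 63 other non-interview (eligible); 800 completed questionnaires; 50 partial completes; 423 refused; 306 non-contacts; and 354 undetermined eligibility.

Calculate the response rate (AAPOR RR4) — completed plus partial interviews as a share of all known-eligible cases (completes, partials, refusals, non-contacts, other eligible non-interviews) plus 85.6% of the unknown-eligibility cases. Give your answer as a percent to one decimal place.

43.7%

Top: 800 + 50 = 850
Determined eligible: 800 + 50 + 423 + 306 + 63 = 1642
e × U: 0.8560 × 354 = 303.02
Denominator: 1642 + 303.02 = 1945.02
RR4 = 850 / 1945.02 = 0.4370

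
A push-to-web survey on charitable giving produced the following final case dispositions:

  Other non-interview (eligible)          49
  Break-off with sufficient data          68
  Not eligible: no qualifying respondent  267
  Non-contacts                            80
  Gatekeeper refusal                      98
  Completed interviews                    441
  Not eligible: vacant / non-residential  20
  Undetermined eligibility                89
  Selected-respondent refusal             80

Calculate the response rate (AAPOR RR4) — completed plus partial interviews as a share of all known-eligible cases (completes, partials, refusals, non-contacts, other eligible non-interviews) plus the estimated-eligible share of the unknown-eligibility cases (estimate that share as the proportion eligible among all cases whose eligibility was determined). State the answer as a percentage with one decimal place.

Refusal or break-off = 98 + 80 = 178
Screened out, ineligible = 267 + 20 = 287
Numerator → 441 + 68 = 509
Known eligible → 441 + 68 + 178 + 80 + 49 = 816
e = 816 / (816 + 287) = 816 / 1103 = 0.7398
Estimated eligible among unknowns → 0.7398 × 89 = 65.84
Denominator → 816 + 65.84 = 881.84
RR4 = 509 / 881.84 = 0.5772

57.7%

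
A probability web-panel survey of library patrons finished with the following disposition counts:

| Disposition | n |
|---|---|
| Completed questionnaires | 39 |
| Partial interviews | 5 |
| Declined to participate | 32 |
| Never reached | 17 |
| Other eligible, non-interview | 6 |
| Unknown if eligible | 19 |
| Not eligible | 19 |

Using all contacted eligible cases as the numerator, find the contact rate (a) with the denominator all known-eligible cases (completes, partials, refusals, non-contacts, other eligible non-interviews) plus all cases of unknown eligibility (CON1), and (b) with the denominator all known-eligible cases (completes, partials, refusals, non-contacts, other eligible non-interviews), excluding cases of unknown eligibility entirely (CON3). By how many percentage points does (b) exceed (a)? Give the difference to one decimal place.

Num: 39 + 5 + 32 + 6 = 82
Base: 39 + 5 + 32 + 17 + 6 + 19 = 118
CON1 = 82 / 118 = 0.6949
Base: 39 + 5 + 32 + 17 + 6 = 99
CON3 = 82 / 99 = 0.8283
Difference = 82.83 − 69.49 = 13.34 percentage points

13.3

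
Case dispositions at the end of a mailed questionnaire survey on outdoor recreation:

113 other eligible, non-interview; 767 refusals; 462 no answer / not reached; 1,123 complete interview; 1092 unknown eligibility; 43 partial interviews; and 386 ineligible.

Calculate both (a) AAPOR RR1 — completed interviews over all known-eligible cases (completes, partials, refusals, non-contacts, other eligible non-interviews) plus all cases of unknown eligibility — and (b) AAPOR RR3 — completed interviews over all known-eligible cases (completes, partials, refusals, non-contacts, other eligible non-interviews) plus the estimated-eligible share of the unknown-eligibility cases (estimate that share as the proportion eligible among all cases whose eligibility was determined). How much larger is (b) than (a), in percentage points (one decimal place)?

1.3

Numerator = 1123
Denom = 1123 + 43 + 767 + 462 + 113 + 1092 = 3600
RR1 = 1123 / 3600 = 0.3119
Known eligible = 1123 + 43 + 767 + 462 + 113 = 2508
e = 2508 / (2508 + 386) = 2508 / 2894 = 0.8666
Eligible share of unknowns = 0.8666 × 1092 = 946.33
Denom = 2508 + 946.33 = 3454.33
RR3 = 1123 / 3454.33 = 0.3251
Difference = 32.51 − 31.19 = 1.32 percentage points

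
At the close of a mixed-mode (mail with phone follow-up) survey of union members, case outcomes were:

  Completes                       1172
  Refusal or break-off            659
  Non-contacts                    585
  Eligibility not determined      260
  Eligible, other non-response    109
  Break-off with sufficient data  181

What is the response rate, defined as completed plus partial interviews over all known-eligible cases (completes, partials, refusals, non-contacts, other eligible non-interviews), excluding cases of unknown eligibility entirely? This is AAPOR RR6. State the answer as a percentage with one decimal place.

50.0%

Top = 1172 + 181 = 1353
Denom = 1172 + 181 + 659 + 585 + 109 = 2706
RR6 = 1353 / 2706 = 0.5000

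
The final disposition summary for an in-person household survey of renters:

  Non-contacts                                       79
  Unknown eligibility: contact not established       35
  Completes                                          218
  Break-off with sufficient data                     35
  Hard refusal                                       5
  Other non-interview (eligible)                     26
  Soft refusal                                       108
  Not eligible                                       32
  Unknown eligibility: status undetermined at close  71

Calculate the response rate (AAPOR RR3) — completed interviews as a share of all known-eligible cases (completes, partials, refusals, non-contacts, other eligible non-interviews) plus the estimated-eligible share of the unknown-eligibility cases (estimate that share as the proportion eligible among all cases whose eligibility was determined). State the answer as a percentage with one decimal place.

38.2%

Refusal or break-off = 5 + 108 = 113
Undetermined eligibility = 35 + 71 = 106
Num: 218
Eligible (known): 218 + 35 + 113 + 79 + 26 = 471
e = 471 / (471 + 32) = 471 / 503 = 0.9364
Eligible share of unknowns: 0.9364 × 106 = 99.26
Denominator: 471 + 99.26 = 570.26
RR3 = 218 / 570.26 = 0.3823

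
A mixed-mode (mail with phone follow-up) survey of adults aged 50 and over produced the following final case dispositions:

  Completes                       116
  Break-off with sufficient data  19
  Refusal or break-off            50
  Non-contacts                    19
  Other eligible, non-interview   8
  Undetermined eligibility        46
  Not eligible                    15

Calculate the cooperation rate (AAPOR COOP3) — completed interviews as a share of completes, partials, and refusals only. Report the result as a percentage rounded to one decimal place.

Top → 116
Base → 116 + 19 + 50 = 185
COOP3 = 116 / 185 = 0.6270

62.7%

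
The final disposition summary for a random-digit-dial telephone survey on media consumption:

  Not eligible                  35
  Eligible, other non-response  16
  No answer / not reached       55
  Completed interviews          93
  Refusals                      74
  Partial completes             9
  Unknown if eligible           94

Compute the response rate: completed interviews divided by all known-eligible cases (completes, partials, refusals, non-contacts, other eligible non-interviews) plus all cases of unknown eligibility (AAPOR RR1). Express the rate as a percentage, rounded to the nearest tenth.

27.3%

Num = 93
Denominator = 93 + 9 + 74 + 55 + 16 + 94 = 341
RR1 = 93 / 341 = 0.2727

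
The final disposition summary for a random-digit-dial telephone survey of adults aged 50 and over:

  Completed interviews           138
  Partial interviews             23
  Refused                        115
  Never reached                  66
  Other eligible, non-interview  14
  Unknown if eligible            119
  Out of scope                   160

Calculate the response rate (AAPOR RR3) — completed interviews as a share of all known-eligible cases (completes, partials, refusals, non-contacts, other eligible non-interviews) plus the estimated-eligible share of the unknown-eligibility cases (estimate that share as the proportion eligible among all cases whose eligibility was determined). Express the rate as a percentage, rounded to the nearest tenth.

Numerator → 138
Determined eligible → 138 + 23 + 115 + 66 + 14 = 356
e = 356 / (356 + 160) = 356 / 516 = 0.6899
e × U → 0.6899 × 119 = 82.10
Base → 356 + 82.10 = 438.10
RR3 = 138 / 438.10 = 0.3150

31.5%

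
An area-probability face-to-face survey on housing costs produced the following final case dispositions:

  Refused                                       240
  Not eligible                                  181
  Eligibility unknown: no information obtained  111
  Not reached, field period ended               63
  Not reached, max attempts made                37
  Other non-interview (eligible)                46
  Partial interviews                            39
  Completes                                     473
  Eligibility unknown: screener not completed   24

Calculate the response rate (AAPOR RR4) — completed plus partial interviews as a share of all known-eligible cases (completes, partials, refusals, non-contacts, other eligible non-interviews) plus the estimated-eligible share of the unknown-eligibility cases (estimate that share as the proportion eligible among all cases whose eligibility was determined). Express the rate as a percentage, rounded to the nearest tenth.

No contact after all attempts = 63 + 37 = 100
Undetermined eligibility = 24 + 111 = 135
Top → 473 + 39 = 512
Known eligible → 473 + 39 + 240 + 100 + 46 = 898
e = 898 / (898 + 181) = 898 / 1079 = 0.8323
Estimated eligible among unknowns → 0.8323 × 135 = 112.36
Denominator → 898 + 112.36 = 1010.36
RR4 = 512 / 1010.36 = 0.5068

50.7%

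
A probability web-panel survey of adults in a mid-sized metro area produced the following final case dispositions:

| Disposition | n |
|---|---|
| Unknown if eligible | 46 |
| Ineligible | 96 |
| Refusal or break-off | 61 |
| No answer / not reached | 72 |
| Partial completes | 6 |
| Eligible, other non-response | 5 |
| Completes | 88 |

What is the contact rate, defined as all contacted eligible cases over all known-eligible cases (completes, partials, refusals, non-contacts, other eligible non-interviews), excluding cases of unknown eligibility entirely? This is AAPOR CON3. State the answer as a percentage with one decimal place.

69.0%

Top: 88 + 6 + 61 + 5 = 160
Denominator: 88 + 6 + 61 + 72 + 5 = 232
CON3 = 160 / 232 = 0.6897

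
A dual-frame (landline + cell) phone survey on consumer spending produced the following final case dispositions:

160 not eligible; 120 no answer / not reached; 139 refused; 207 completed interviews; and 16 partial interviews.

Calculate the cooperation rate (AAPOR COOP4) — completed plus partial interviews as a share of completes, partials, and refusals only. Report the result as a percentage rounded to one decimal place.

Num: 207 + 16 = 223
Denominator: 207 + 16 + 139 = 362
COOP4 = 223 / 362 = 0.6160

61.6%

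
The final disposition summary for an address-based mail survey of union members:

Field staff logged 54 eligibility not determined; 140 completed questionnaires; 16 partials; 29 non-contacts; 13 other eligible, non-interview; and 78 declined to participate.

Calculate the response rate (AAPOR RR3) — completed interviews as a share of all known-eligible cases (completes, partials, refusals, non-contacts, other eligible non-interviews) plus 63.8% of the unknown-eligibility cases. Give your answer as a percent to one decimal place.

Num: 140
Known eligible: 140 + 16 + 78 + 29 + 13 = 276
e × U: 0.6380 × 54 = 34.45
Denominator: 276 + 34.45 = 310.45
RR3 = 140 / 310.45 = 0.4510

45.1%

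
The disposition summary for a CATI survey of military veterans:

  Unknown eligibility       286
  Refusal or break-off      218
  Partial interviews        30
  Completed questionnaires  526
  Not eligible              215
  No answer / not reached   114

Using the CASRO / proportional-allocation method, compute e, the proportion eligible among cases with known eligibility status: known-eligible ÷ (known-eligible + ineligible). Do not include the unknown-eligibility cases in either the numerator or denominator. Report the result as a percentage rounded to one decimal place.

Known eligible = 526 + 30 + 218 + 114 = 888
e = 888 / (888 + 215) = 888 / 1103 = 0.8051

80.5%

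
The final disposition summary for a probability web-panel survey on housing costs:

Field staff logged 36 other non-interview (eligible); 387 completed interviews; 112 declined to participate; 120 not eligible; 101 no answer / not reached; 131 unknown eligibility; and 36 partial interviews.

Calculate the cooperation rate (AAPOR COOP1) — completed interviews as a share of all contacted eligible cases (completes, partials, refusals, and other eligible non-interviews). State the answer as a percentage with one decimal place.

67.8%

Numerator → 387
Denominator → 387 + 36 + 112 + 36 = 571
COOP1 = 387 / 571 = 0.6778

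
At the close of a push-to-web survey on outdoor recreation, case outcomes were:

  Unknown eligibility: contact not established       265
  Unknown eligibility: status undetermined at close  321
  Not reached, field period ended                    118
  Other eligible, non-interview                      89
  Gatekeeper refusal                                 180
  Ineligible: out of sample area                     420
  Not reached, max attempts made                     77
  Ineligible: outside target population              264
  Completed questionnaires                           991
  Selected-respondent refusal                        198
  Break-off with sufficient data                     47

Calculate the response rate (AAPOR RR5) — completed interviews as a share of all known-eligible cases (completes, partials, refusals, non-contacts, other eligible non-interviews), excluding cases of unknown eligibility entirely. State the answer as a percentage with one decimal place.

Declined to participate = 180 + 198 = 378
Never reached = 118 + 77 = 195
Eligibility not determined = 265 + 321 = 586
Not eligible = 264 + 420 = 684
Numerator: 991
Denom: 991 + 47 + 378 + 195 + 89 = 1700
RR5 = 991 / 1700 = 0.5829

58.3%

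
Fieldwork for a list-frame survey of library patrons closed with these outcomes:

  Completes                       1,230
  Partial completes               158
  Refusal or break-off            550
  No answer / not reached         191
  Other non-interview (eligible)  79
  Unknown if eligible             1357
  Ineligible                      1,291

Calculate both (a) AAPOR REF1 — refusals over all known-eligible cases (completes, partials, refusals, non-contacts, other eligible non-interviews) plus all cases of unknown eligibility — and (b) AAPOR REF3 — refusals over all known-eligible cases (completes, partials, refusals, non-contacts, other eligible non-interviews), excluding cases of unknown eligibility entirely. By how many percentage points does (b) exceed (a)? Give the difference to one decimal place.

Numerator = 550
Denominator = 1230 + 158 + 550 + 191 + 79 + 1357 = 3565
REF1 = 550 / 3565 = 0.1543
Denominator = 1230 + 158 + 550 + 191 + 79 = 2208
REF3 = 550 / 2208 = 0.2491
Difference = 24.91 − 15.43 = 9.48 percentage points

9.5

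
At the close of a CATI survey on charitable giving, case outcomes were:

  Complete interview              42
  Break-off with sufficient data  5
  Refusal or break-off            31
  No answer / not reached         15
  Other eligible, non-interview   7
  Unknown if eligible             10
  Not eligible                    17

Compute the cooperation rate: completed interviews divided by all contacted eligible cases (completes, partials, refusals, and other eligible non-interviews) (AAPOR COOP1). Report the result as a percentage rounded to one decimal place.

49.4%

Numerator: 42
Base: 42 + 5 + 31 + 7 = 85
COOP1 = 42 / 85 = 0.4941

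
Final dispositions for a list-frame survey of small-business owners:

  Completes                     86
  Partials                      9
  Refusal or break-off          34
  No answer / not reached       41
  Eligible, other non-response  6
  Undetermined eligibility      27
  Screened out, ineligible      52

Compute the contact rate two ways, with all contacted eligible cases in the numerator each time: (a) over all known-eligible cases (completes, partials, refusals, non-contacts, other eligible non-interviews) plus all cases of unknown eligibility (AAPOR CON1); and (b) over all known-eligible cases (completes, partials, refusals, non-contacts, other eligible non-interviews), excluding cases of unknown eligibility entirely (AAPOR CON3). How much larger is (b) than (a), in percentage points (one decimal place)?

10.2

Top = 86 + 9 + 34 + 6 = 135
Base = 86 + 9 + 34 + 41 + 6 + 27 = 203
CON1 = 135 / 203 = 0.6650
Base = 86 + 9 + 34 + 41 + 6 = 176
CON3 = 135 / 176 = 0.7670
Difference = 76.70 − 66.50 = 10.20 percentage points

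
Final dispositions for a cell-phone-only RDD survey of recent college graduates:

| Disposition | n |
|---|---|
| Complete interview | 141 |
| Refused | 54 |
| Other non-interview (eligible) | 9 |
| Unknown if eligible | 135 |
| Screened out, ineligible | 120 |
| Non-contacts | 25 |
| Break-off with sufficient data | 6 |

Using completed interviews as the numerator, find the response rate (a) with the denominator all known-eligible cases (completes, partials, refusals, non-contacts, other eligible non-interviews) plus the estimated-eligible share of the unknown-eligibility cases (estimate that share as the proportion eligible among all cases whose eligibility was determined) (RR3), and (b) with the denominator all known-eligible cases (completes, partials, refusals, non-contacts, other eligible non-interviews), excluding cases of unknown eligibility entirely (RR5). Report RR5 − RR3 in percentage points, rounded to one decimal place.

16.5

Num: 141
Eligible (known): 141 + 6 + 54 + 25 + 9 = 235
e = 235 / (235 + 120) = 235 / 355 = 0.6620
Estimated eligible among unknowns: 0.6620 × 135 = 89.37
Denominator: 235 + 89.37 = 324.37
RR3 = 141 / 324.37 = 0.4347
Denominator: 141 + 6 + 54 + 25 + 9 = 235
RR5 = 141 / 235 = 0.6000
Difference = 60.00 − 43.47 = 16.53 percentage points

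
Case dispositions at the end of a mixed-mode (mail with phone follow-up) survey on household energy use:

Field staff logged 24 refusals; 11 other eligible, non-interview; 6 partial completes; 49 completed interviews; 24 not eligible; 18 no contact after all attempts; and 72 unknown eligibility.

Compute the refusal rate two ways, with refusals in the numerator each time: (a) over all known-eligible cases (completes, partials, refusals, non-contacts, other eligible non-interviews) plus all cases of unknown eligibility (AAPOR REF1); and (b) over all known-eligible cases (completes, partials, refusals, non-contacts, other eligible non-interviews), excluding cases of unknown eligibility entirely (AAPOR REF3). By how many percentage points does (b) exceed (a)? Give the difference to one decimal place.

8.9

Numerator → 24
Denom → 49 + 6 + 24 + 18 + 11 + 72 = 180
REF1 = 24 / 180 = 0.1333
Denom → 49 + 6 + 24 + 18 + 11 = 108
REF3 = 24 / 108 = 0.2222
Difference = 22.22 − 13.33 = 8.89 percentage points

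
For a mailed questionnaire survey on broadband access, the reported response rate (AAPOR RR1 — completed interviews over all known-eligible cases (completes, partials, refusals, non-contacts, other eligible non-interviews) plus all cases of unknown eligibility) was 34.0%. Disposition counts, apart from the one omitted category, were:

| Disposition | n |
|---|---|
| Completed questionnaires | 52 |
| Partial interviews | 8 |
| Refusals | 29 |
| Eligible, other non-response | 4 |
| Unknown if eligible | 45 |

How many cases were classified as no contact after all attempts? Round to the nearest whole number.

15

RR1 = 52 / D = 0.340
D = 52 / 0.340 = 152.9
Remaining denominator categories sum to 138
no contact after all attempts = 152.9 − 138 ≈ 15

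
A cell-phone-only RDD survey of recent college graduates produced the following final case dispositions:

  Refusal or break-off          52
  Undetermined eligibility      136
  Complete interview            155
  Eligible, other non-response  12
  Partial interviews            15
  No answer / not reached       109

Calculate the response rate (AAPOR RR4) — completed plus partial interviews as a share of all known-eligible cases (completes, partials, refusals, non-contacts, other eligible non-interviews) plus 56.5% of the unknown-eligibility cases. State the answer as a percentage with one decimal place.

40.5%

Top = 155 + 15 = 170
Eligible (known) = 155 + 15 + 52 + 109 + 12 = 343
Eligible share of unknowns = 0.5650 × 136 = 76.84
Base = 343 + 76.84 = 419.84
RR4 = 170 / 419.84 = 0.4049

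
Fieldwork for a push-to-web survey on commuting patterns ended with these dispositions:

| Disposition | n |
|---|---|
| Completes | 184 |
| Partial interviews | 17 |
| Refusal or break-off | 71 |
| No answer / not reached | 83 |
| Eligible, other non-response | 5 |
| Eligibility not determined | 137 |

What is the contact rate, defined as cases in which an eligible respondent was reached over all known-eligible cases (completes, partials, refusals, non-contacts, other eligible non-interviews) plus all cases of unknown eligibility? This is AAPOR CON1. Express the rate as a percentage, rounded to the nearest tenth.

55.7%

Numerator = 184 + 17 + 71 + 5 = 277
Denom = 184 + 17 + 71 + 83 + 5 + 137 = 497
CON1 = 277 / 497 = 0.5573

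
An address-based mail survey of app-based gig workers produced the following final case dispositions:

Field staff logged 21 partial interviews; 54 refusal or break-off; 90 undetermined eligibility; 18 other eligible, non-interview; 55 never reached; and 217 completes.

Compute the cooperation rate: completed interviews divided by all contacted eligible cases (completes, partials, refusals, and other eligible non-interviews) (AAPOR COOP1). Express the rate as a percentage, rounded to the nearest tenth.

Num: 217
Denominator: 217 + 21 + 54 + 18 = 310
COOP1 = 217 / 310 = 0.7000

70.0%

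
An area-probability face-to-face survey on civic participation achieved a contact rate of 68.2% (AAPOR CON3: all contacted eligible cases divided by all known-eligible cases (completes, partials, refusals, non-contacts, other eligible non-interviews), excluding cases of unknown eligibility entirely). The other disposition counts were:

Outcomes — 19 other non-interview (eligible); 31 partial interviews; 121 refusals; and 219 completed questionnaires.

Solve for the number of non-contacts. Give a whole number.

Numerator → 219 + 31 + 121 + 19 = 390
CON3 = 390 / D = 0.682
D = 390 / 0.682 = 571.8
Rest of base = 390
non-contacts = 571.8 − 390 ≈ 182

182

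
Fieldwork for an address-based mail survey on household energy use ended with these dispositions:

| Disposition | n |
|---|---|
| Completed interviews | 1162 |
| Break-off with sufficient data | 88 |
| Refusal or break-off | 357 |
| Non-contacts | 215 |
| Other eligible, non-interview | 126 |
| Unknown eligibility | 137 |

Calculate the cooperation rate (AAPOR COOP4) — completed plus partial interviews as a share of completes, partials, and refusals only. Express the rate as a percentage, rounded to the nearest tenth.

Top → 1162 + 88 = 1250
Denominator → 1162 + 88 + 357 = 1607
COOP4 = 1250 / 1607 = 0.7778

77.8%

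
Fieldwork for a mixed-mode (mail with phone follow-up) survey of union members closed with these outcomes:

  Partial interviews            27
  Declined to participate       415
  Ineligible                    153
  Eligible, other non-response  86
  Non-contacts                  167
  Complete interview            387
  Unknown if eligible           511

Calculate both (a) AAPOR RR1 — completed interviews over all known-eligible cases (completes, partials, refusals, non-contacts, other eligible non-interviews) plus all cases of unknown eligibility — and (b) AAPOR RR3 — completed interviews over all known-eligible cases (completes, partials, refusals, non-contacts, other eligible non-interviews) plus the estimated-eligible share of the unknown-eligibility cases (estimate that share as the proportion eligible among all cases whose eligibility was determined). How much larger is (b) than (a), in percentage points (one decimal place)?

Top = 387
Denominator = 387 + 27 + 415 + 167 + 86 + 511 = 1593
RR1 = 387 / 1593 = 0.2429
Eligible (known) = 387 + 27 + 415 + 167 + 86 = 1082
e = 1082 / (1082 + 153) = 1082 / 1235 = 0.8761
e × U = 0.8761 × 511 = 447.69
Denominator = 1082 + 447.69 = 1529.69
RR3 = 387 / 1529.69 = 0.2530
Difference = 25.30 − 24.29 = 1.01 percentage points

1.0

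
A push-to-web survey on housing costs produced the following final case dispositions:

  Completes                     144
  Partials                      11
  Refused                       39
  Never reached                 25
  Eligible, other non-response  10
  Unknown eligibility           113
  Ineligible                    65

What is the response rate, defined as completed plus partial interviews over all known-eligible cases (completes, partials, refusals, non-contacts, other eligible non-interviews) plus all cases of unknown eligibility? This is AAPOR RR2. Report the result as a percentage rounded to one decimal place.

45.3%

Numerator → 144 + 11 = 155
Base → 144 + 11 + 39 + 25 + 10 + 113 = 342
RR2 = 155 / 342 = 0.4532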